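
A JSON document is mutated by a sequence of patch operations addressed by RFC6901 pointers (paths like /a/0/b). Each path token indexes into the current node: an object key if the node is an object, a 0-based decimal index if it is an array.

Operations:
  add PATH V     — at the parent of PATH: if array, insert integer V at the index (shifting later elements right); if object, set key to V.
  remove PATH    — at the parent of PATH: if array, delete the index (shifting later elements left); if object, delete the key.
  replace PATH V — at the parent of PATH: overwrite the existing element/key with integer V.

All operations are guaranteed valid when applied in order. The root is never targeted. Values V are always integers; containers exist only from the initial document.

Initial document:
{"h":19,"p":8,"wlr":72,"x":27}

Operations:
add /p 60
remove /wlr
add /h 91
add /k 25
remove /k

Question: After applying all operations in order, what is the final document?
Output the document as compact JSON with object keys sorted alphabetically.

After op 1 (add /p 60): {"h":19,"p":60,"wlr":72,"x":27}
After op 2 (remove /wlr): {"h":19,"p":60,"x":27}
After op 3 (add /h 91): {"h":91,"p":60,"x":27}
After op 4 (add /k 25): {"h":91,"k":25,"p":60,"x":27}
After op 5 (remove /k): {"h":91,"p":60,"x":27}

Answer: {"h":91,"p":60,"x":27}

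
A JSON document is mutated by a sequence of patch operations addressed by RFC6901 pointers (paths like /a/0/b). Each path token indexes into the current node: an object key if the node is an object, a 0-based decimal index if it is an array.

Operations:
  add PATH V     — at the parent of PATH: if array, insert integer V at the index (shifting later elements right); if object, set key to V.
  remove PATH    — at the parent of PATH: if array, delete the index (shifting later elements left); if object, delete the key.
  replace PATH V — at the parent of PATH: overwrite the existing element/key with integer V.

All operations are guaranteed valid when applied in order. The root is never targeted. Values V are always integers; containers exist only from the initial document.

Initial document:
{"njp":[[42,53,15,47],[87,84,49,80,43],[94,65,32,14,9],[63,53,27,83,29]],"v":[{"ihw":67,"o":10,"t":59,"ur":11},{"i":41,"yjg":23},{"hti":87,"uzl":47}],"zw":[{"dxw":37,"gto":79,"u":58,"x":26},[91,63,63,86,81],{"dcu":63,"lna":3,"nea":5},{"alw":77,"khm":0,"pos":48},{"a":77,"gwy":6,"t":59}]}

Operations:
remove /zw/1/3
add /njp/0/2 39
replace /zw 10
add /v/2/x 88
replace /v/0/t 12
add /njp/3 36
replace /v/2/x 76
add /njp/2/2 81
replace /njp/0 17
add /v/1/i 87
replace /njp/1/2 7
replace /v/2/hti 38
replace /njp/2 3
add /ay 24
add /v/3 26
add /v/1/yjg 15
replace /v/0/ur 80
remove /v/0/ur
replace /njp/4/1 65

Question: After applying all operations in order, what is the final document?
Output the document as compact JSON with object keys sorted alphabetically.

After op 1 (remove /zw/1/3): {"njp":[[42,53,15,47],[87,84,49,80,43],[94,65,32,14,9],[63,53,27,83,29]],"v":[{"ihw":67,"o":10,"t":59,"ur":11},{"i":41,"yjg":23},{"hti":87,"uzl":47}],"zw":[{"dxw":37,"gto":79,"u":58,"x":26},[91,63,63,81],{"dcu":63,"lna":3,"nea":5},{"alw":77,"khm":0,"pos":48},{"a":77,"gwy":6,"t":59}]}
After op 2 (add /njp/0/2 39): {"njp":[[42,53,39,15,47],[87,84,49,80,43],[94,65,32,14,9],[63,53,27,83,29]],"v":[{"ihw":67,"o":10,"t":59,"ur":11},{"i":41,"yjg":23},{"hti":87,"uzl":47}],"zw":[{"dxw":37,"gto":79,"u":58,"x":26},[91,63,63,81],{"dcu":63,"lna":3,"nea":5},{"alw":77,"khm":0,"pos":48},{"a":77,"gwy":6,"t":59}]}
After op 3 (replace /zw 10): {"njp":[[42,53,39,15,47],[87,84,49,80,43],[94,65,32,14,9],[63,53,27,83,29]],"v":[{"ihw":67,"o":10,"t":59,"ur":11},{"i":41,"yjg":23},{"hti":87,"uzl":47}],"zw":10}
After op 4 (add /v/2/x 88): {"njp":[[42,53,39,15,47],[87,84,49,80,43],[94,65,32,14,9],[63,53,27,83,29]],"v":[{"ihw":67,"o":10,"t":59,"ur":11},{"i":41,"yjg":23},{"hti":87,"uzl":47,"x":88}],"zw":10}
After op 5 (replace /v/0/t 12): {"njp":[[42,53,39,15,47],[87,84,49,80,43],[94,65,32,14,9],[63,53,27,83,29]],"v":[{"ihw":67,"o":10,"t":12,"ur":11},{"i":41,"yjg":23},{"hti":87,"uzl":47,"x":88}],"zw":10}
After op 6 (add /njp/3 36): {"njp":[[42,53,39,15,47],[87,84,49,80,43],[94,65,32,14,9],36,[63,53,27,83,29]],"v":[{"ihw":67,"o":10,"t":12,"ur":11},{"i":41,"yjg":23},{"hti":87,"uzl":47,"x":88}],"zw":10}
After op 7 (replace /v/2/x 76): {"njp":[[42,53,39,15,47],[87,84,49,80,43],[94,65,32,14,9],36,[63,53,27,83,29]],"v":[{"ihw":67,"o":10,"t":12,"ur":11},{"i":41,"yjg":23},{"hti":87,"uzl":47,"x":76}],"zw":10}
After op 8 (add /njp/2/2 81): {"njp":[[42,53,39,15,47],[87,84,49,80,43],[94,65,81,32,14,9],36,[63,53,27,83,29]],"v":[{"ihw":67,"o":10,"t":12,"ur":11},{"i":41,"yjg":23},{"hti":87,"uzl":47,"x":76}],"zw":10}
After op 9 (replace /njp/0 17): {"njp":[17,[87,84,49,80,43],[94,65,81,32,14,9],36,[63,53,27,83,29]],"v":[{"ihw":67,"o":10,"t":12,"ur":11},{"i":41,"yjg":23},{"hti":87,"uzl":47,"x":76}],"zw":10}
After op 10 (add /v/1/i 87): {"njp":[17,[87,84,49,80,43],[94,65,81,32,14,9],36,[63,53,27,83,29]],"v":[{"ihw":67,"o":10,"t":12,"ur":11},{"i":87,"yjg":23},{"hti":87,"uzl":47,"x":76}],"zw":10}
After op 11 (replace /njp/1/2 7): {"njp":[17,[87,84,7,80,43],[94,65,81,32,14,9],36,[63,53,27,83,29]],"v":[{"ihw":67,"o":10,"t":12,"ur":11},{"i":87,"yjg":23},{"hti":87,"uzl":47,"x":76}],"zw":10}
After op 12 (replace /v/2/hti 38): {"njp":[17,[87,84,7,80,43],[94,65,81,32,14,9],36,[63,53,27,83,29]],"v":[{"ihw":67,"o":10,"t":12,"ur":11},{"i":87,"yjg":23},{"hti":38,"uzl":47,"x":76}],"zw":10}
After op 13 (replace /njp/2 3): {"njp":[17,[87,84,7,80,43],3,36,[63,53,27,83,29]],"v":[{"ihw":67,"o":10,"t":12,"ur":11},{"i":87,"yjg":23},{"hti":38,"uzl":47,"x":76}],"zw":10}
After op 14 (add /ay 24): {"ay":24,"njp":[17,[87,84,7,80,43],3,36,[63,53,27,83,29]],"v":[{"ihw":67,"o":10,"t":12,"ur":11},{"i":87,"yjg":23},{"hti":38,"uzl":47,"x":76}],"zw":10}
After op 15 (add /v/3 26): {"ay":24,"njp":[17,[87,84,7,80,43],3,36,[63,53,27,83,29]],"v":[{"ihw":67,"o":10,"t":12,"ur":11},{"i":87,"yjg":23},{"hti":38,"uzl":47,"x":76},26],"zw":10}
After op 16 (add /v/1/yjg 15): {"ay":24,"njp":[17,[87,84,7,80,43],3,36,[63,53,27,83,29]],"v":[{"ihw":67,"o":10,"t":12,"ur":11},{"i":87,"yjg":15},{"hti":38,"uzl":47,"x":76},26],"zw":10}
After op 17 (replace /v/0/ur 80): {"ay":24,"njp":[17,[87,84,7,80,43],3,36,[63,53,27,83,29]],"v":[{"ihw":67,"o":10,"t":12,"ur":80},{"i":87,"yjg":15},{"hti":38,"uzl":47,"x":76},26],"zw":10}
After op 18 (remove /v/0/ur): {"ay":24,"njp":[17,[87,84,7,80,43],3,36,[63,53,27,83,29]],"v":[{"ihw":67,"o":10,"t":12},{"i":87,"yjg":15},{"hti":38,"uzl":47,"x":76},26],"zw":10}
After op 19 (replace /njp/4/1 65): {"ay":24,"njp":[17,[87,84,7,80,43],3,36,[63,65,27,83,29]],"v":[{"ihw":67,"o":10,"t":12},{"i":87,"yjg":15},{"hti":38,"uzl":47,"x":76},26],"zw":10}

Answer: {"ay":24,"njp":[17,[87,84,7,80,43],3,36,[63,65,27,83,29]],"v":[{"ihw":67,"o":10,"t":12},{"i":87,"yjg":15},{"hti":38,"uzl":47,"x":76},26],"zw":10}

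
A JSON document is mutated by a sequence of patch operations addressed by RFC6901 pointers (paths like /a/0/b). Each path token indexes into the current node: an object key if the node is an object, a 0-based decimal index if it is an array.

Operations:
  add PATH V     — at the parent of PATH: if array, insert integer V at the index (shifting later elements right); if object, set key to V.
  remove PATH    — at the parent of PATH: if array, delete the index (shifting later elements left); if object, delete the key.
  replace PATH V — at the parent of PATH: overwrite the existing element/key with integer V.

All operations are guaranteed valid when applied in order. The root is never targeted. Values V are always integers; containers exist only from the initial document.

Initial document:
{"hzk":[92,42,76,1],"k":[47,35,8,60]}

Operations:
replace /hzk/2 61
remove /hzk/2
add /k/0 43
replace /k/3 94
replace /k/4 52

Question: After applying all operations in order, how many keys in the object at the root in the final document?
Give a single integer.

After op 1 (replace /hzk/2 61): {"hzk":[92,42,61,1],"k":[47,35,8,60]}
After op 2 (remove /hzk/2): {"hzk":[92,42,1],"k":[47,35,8,60]}
After op 3 (add /k/0 43): {"hzk":[92,42,1],"k":[43,47,35,8,60]}
After op 4 (replace /k/3 94): {"hzk":[92,42,1],"k":[43,47,35,94,60]}
After op 5 (replace /k/4 52): {"hzk":[92,42,1],"k":[43,47,35,94,52]}
Size at the root: 2

Answer: 2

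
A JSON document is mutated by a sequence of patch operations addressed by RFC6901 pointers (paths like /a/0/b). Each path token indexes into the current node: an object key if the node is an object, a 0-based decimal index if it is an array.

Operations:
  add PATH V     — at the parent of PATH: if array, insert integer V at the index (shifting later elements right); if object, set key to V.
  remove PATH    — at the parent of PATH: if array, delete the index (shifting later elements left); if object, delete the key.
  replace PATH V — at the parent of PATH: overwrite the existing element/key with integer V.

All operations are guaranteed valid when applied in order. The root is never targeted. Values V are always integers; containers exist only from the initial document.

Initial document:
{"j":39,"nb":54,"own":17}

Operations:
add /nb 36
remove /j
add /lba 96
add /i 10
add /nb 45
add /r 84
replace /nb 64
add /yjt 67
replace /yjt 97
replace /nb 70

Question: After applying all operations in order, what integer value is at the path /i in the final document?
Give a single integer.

After op 1 (add /nb 36): {"j":39,"nb":36,"own":17}
After op 2 (remove /j): {"nb":36,"own":17}
After op 3 (add /lba 96): {"lba":96,"nb":36,"own":17}
After op 4 (add /i 10): {"i":10,"lba":96,"nb":36,"own":17}
After op 5 (add /nb 45): {"i":10,"lba":96,"nb":45,"own":17}
After op 6 (add /r 84): {"i":10,"lba":96,"nb":45,"own":17,"r":84}
After op 7 (replace /nb 64): {"i":10,"lba":96,"nb":64,"own":17,"r":84}
After op 8 (add /yjt 67): {"i":10,"lba":96,"nb":64,"own":17,"r":84,"yjt":67}
After op 9 (replace /yjt 97): {"i":10,"lba":96,"nb":64,"own":17,"r":84,"yjt":97}
After op 10 (replace /nb 70): {"i":10,"lba":96,"nb":70,"own":17,"r":84,"yjt":97}
Value at /i: 10

Answer: 10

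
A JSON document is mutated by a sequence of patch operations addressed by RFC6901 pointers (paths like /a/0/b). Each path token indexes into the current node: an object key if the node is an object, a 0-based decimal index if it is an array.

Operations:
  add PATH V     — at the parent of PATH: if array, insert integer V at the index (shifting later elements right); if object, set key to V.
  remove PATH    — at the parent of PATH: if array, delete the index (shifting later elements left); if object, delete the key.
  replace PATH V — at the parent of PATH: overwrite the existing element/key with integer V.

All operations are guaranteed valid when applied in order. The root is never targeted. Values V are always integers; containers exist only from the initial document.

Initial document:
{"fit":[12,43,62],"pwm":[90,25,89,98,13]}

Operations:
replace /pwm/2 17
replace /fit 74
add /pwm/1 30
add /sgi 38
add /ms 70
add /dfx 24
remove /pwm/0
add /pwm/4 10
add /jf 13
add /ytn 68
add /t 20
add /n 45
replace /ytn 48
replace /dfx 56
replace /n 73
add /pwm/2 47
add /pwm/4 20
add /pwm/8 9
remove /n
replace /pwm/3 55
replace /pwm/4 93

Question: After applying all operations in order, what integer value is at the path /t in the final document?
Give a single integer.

Answer: 20

Derivation:
After op 1 (replace /pwm/2 17): {"fit":[12,43,62],"pwm":[90,25,17,98,13]}
After op 2 (replace /fit 74): {"fit":74,"pwm":[90,25,17,98,13]}
After op 3 (add /pwm/1 30): {"fit":74,"pwm":[90,30,25,17,98,13]}
After op 4 (add /sgi 38): {"fit":74,"pwm":[90,30,25,17,98,13],"sgi":38}
After op 5 (add /ms 70): {"fit":74,"ms":70,"pwm":[90,30,25,17,98,13],"sgi":38}
After op 6 (add /dfx 24): {"dfx":24,"fit":74,"ms":70,"pwm":[90,30,25,17,98,13],"sgi":38}
After op 7 (remove /pwm/0): {"dfx":24,"fit":74,"ms":70,"pwm":[30,25,17,98,13],"sgi":38}
After op 8 (add /pwm/4 10): {"dfx":24,"fit":74,"ms":70,"pwm":[30,25,17,98,10,13],"sgi":38}
After op 9 (add /jf 13): {"dfx":24,"fit":74,"jf":13,"ms":70,"pwm":[30,25,17,98,10,13],"sgi":38}
After op 10 (add /ytn 68): {"dfx":24,"fit":74,"jf":13,"ms":70,"pwm":[30,25,17,98,10,13],"sgi":38,"ytn":68}
After op 11 (add /t 20): {"dfx":24,"fit":74,"jf":13,"ms":70,"pwm":[30,25,17,98,10,13],"sgi":38,"t":20,"ytn":68}
After op 12 (add /n 45): {"dfx":24,"fit":74,"jf":13,"ms":70,"n":45,"pwm":[30,25,17,98,10,13],"sgi":38,"t":20,"ytn":68}
After op 13 (replace /ytn 48): {"dfx":24,"fit":74,"jf":13,"ms":70,"n":45,"pwm":[30,25,17,98,10,13],"sgi":38,"t":20,"ytn":48}
After op 14 (replace /dfx 56): {"dfx":56,"fit":74,"jf":13,"ms":70,"n":45,"pwm":[30,25,17,98,10,13],"sgi":38,"t":20,"ytn":48}
After op 15 (replace /n 73): {"dfx":56,"fit":74,"jf":13,"ms":70,"n":73,"pwm":[30,25,17,98,10,13],"sgi":38,"t":20,"ytn":48}
After op 16 (add /pwm/2 47): {"dfx":56,"fit":74,"jf":13,"ms":70,"n":73,"pwm":[30,25,47,17,98,10,13],"sgi":38,"t":20,"ytn":48}
After op 17 (add /pwm/4 20): {"dfx":56,"fit":74,"jf":13,"ms":70,"n":73,"pwm":[30,25,47,17,20,98,10,13],"sgi":38,"t":20,"ytn":48}
After op 18 (add /pwm/8 9): {"dfx":56,"fit":74,"jf":13,"ms":70,"n":73,"pwm":[30,25,47,17,20,98,10,13,9],"sgi":38,"t":20,"ytn":48}
After op 19 (remove /n): {"dfx":56,"fit":74,"jf":13,"ms":70,"pwm":[30,25,47,17,20,98,10,13,9],"sgi":38,"t":20,"ytn":48}
After op 20 (replace /pwm/3 55): {"dfx":56,"fit":74,"jf":13,"ms":70,"pwm":[30,25,47,55,20,98,10,13,9],"sgi":38,"t":20,"ytn":48}
After op 21 (replace /pwm/4 93): {"dfx":56,"fit":74,"jf":13,"ms":70,"pwm":[30,25,47,55,93,98,10,13,9],"sgi":38,"t":20,"ytn":48}
Value at /t: 20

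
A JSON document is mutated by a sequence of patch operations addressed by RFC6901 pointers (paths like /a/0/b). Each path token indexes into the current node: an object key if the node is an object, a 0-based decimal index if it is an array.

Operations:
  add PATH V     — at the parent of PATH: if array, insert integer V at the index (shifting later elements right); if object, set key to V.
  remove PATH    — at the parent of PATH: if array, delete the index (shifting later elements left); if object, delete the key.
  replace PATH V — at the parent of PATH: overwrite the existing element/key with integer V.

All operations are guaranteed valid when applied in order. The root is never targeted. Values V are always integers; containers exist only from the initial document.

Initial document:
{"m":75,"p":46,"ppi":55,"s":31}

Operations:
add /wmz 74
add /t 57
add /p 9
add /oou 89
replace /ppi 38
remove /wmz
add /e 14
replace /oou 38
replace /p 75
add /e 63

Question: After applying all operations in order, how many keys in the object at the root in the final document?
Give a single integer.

After op 1 (add /wmz 74): {"m":75,"p":46,"ppi":55,"s":31,"wmz":74}
After op 2 (add /t 57): {"m":75,"p":46,"ppi":55,"s":31,"t":57,"wmz":74}
After op 3 (add /p 9): {"m":75,"p":9,"ppi":55,"s":31,"t":57,"wmz":74}
After op 4 (add /oou 89): {"m":75,"oou":89,"p":9,"ppi":55,"s":31,"t":57,"wmz":74}
After op 5 (replace /ppi 38): {"m":75,"oou":89,"p":9,"ppi":38,"s":31,"t":57,"wmz":74}
After op 6 (remove /wmz): {"m":75,"oou":89,"p":9,"ppi":38,"s":31,"t":57}
After op 7 (add /e 14): {"e":14,"m":75,"oou":89,"p":9,"ppi":38,"s":31,"t":57}
After op 8 (replace /oou 38): {"e":14,"m":75,"oou":38,"p":9,"ppi":38,"s":31,"t":57}
After op 9 (replace /p 75): {"e":14,"m":75,"oou":38,"p":75,"ppi":38,"s":31,"t":57}
After op 10 (add /e 63): {"e":63,"m":75,"oou":38,"p":75,"ppi":38,"s":31,"t":57}
Size at the root: 7

Answer: 7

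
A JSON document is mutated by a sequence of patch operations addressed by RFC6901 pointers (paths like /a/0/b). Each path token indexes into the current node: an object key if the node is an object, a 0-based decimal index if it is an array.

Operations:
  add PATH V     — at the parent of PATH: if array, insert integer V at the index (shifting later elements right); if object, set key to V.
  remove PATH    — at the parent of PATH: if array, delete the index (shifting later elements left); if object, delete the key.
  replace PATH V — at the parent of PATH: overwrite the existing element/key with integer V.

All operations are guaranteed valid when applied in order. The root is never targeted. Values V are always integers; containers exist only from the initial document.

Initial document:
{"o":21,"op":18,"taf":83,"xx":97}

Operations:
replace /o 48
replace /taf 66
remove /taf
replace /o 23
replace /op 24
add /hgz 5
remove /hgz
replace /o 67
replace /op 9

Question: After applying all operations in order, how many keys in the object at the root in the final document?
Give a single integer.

Answer: 3

Derivation:
After op 1 (replace /o 48): {"o":48,"op":18,"taf":83,"xx":97}
After op 2 (replace /taf 66): {"o":48,"op":18,"taf":66,"xx":97}
After op 3 (remove /taf): {"o":48,"op":18,"xx":97}
After op 4 (replace /o 23): {"o":23,"op":18,"xx":97}
After op 5 (replace /op 24): {"o":23,"op":24,"xx":97}
After op 6 (add /hgz 5): {"hgz":5,"o":23,"op":24,"xx":97}
After op 7 (remove /hgz): {"o":23,"op":24,"xx":97}
After op 8 (replace /o 67): {"o":67,"op":24,"xx":97}
After op 9 (replace /op 9): {"o":67,"op":9,"xx":97}
Size at the root: 3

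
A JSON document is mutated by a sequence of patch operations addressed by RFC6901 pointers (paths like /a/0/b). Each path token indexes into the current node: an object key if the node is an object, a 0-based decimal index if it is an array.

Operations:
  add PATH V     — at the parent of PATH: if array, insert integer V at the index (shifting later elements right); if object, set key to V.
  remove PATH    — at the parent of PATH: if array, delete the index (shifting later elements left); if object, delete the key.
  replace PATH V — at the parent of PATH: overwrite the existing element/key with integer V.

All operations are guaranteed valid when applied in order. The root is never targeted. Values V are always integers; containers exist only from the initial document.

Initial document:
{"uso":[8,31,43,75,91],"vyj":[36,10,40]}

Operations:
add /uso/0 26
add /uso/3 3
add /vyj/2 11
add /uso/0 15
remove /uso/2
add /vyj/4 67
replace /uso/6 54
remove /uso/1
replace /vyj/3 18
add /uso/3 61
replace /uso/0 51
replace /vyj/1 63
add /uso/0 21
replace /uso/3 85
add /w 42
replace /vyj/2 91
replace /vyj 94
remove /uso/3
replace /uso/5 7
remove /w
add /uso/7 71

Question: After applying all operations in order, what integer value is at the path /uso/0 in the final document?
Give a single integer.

Answer: 21

Derivation:
After op 1 (add /uso/0 26): {"uso":[26,8,31,43,75,91],"vyj":[36,10,40]}
After op 2 (add /uso/3 3): {"uso":[26,8,31,3,43,75,91],"vyj":[36,10,40]}
After op 3 (add /vyj/2 11): {"uso":[26,8,31,3,43,75,91],"vyj":[36,10,11,40]}
After op 4 (add /uso/0 15): {"uso":[15,26,8,31,3,43,75,91],"vyj":[36,10,11,40]}
After op 5 (remove /uso/2): {"uso":[15,26,31,3,43,75,91],"vyj":[36,10,11,40]}
After op 6 (add /vyj/4 67): {"uso":[15,26,31,3,43,75,91],"vyj":[36,10,11,40,67]}
After op 7 (replace /uso/6 54): {"uso":[15,26,31,3,43,75,54],"vyj":[36,10,11,40,67]}
After op 8 (remove /uso/1): {"uso":[15,31,3,43,75,54],"vyj":[36,10,11,40,67]}
After op 9 (replace /vyj/3 18): {"uso":[15,31,3,43,75,54],"vyj":[36,10,11,18,67]}
After op 10 (add /uso/3 61): {"uso":[15,31,3,61,43,75,54],"vyj":[36,10,11,18,67]}
After op 11 (replace /uso/0 51): {"uso":[51,31,3,61,43,75,54],"vyj":[36,10,11,18,67]}
After op 12 (replace /vyj/1 63): {"uso":[51,31,3,61,43,75,54],"vyj":[36,63,11,18,67]}
After op 13 (add /uso/0 21): {"uso":[21,51,31,3,61,43,75,54],"vyj":[36,63,11,18,67]}
After op 14 (replace /uso/3 85): {"uso":[21,51,31,85,61,43,75,54],"vyj":[36,63,11,18,67]}
After op 15 (add /w 42): {"uso":[21,51,31,85,61,43,75,54],"vyj":[36,63,11,18,67],"w":42}
After op 16 (replace /vyj/2 91): {"uso":[21,51,31,85,61,43,75,54],"vyj":[36,63,91,18,67],"w":42}
After op 17 (replace /vyj 94): {"uso":[21,51,31,85,61,43,75,54],"vyj":94,"w":42}
After op 18 (remove /uso/3): {"uso":[21,51,31,61,43,75,54],"vyj":94,"w":42}
After op 19 (replace /uso/5 7): {"uso":[21,51,31,61,43,7,54],"vyj":94,"w":42}
After op 20 (remove /w): {"uso":[21,51,31,61,43,7,54],"vyj":94}
After op 21 (add /uso/7 71): {"uso":[21,51,31,61,43,7,54,71],"vyj":94}
Value at /uso/0: 21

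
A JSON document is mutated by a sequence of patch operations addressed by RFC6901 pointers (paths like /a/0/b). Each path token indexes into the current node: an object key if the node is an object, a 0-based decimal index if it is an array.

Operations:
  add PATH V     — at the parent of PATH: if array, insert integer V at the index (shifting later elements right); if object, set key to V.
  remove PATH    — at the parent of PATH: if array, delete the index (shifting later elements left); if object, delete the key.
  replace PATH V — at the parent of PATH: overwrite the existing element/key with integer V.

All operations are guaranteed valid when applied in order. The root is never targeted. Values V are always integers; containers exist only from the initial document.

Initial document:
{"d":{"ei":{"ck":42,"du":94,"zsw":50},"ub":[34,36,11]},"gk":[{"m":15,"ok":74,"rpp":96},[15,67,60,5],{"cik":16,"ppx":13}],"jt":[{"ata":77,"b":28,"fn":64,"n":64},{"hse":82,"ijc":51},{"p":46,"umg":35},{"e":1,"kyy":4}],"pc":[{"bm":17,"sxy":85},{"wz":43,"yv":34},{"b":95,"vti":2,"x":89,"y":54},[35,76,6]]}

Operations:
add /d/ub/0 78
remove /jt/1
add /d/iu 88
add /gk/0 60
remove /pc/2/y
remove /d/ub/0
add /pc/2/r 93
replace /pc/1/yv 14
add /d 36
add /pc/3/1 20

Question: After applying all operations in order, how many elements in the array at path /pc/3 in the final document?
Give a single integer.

After op 1 (add /d/ub/0 78): {"d":{"ei":{"ck":42,"du":94,"zsw":50},"ub":[78,34,36,11]},"gk":[{"m":15,"ok":74,"rpp":96},[15,67,60,5],{"cik":16,"ppx":13}],"jt":[{"ata":77,"b":28,"fn":64,"n":64},{"hse":82,"ijc":51},{"p":46,"umg":35},{"e":1,"kyy":4}],"pc":[{"bm":17,"sxy":85},{"wz":43,"yv":34},{"b":95,"vti":2,"x":89,"y":54},[35,76,6]]}
After op 2 (remove /jt/1): {"d":{"ei":{"ck":42,"du":94,"zsw":50},"ub":[78,34,36,11]},"gk":[{"m":15,"ok":74,"rpp":96},[15,67,60,5],{"cik":16,"ppx":13}],"jt":[{"ata":77,"b":28,"fn":64,"n":64},{"p":46,"umg":35},{"e":1,"kyy":4}],"pc":[{"bm":17,"sxy":85},{"wz":43,"yv":34},{"b":95,"vti":2,"x":89,"y":54},[35,76,6]]}
After op 3 (add /d/iu 88): {"d":{"ei":{"ck":42,"du":94,"zsw":50},"iu":88,"ub":[78,34,36,11]},"gk":[{"m":15,"ok":74,"rpp":96},[15,67,60,5],{"cik":16,"ppx":13}],"jt":[{"ata":77,"b":28,"fn":64,"n":64},{"p":46,"umg":35},{"e":1,"kyy":4}],"pc":[{"bm":17,"sxy":85},{"wz":43,"yv":34},{"b":95,"vti":2,"x":89,"y":54},[35,76,6]]}
After op 4 (add /gk/0 60): {"d":{"ei":{"ck":42,"du":94,"zsw":50},"iu":88,"ub":[78,34,36,11]},"gk":[60,{"m":15,"ok":74,"rpp":96},[15,67,60,5],{"cik":16,"ppx":13}],"jt":[{"ata":77,"b":28,"fn":64,"n":64},{"p":46,"umg":35},{"e":1,"kyy":4}],"pc":[{"bm":17,"sxy":85},{"wz":43,"yv":34},{"b":95,"vti":2,"x":89,"y":54},[35,76,6]]}
After op 5 (remove /pc/2/y): {"d":{"ei":{"ck":42,"du":94,"zsw":50},"iu":88,"ub":[78,34,36,11]},"gk":[60,{"m":15,"ok":74,"rpp":96},[15,67,60,5],{"cik":16,"ppx":13}],"jt":[{"ata":77,"b":28,"fn":64,"n":64},{"p":46,"umg":35},{"e":1,"kyy":4}],"pc":[{"bm":17,"sxy":85},{"wz":43,"yv":34},{"b":95,"vti":2,"x":89},[35,76,6]]}
After op 6 (remove /d/ub/0): {"d":{"ei":{"ck":42,"du":94,"zsw":50},"iu":88,"ub":[34,36,11]},"gk":[60,{"m":15,"ok":74,"rpp":96},[15,67,60,5],{"cik":16,"ppx":13}],"jt":[{"ata":77,"b":28,"fn":64,"n":64},{"p":46,"umg":35},{"e":1,"kyy":4}],"pc":[{"bm":17,"sxy":85},{"wz":43,"yv":34},{"b":95,"vti":2,"x":89},[35,76,6]]}
After op 7 (add /pc/2/r 93): {"d":{"ei":{"ck":42,"du":94,"zsw":50},"iu":88,"ub":[34,36,11]},"gk":[60,{"m":15,"ok":74,"rpp":96},[15,67,60,5],{"cik":16,"ppx":13}],"jt":[{"ata":77,"b":28,"fn":64,"n":64},{"p":46,"umg":35},{"e":1,"kyy":4}],"pc":[{"bm":17,"sxy":85},{"wz":43,"yv":34},{"b":95,"r":93,"vti":2,"x":89},[35,76,6]]}
After op 8 (replace /pc/1/yv 14): {"d":{"ei":{"ck":42,"du":94,"zsw":50},"iu":88,"ub":[34,36,11]},"gk":[60,{"m":15,"ok":74,"rpp":96},[15,67,60,5],{"cik":16,"ppx":13}],"jt":[{"ata":77,"b":28,"fn":64,"n":64},{"p":46,"umg":35},{"e":1,"kyy":4}],"pc":[{"bm":17,"sxy":85},{"wz":43,"yv":14},{"b":95,"r":93,"vti":2,"x":89},[35,76,6]]}
After op 9 (add /d 36): {"d":36,"gk":[60,{"m":15,"ok":74,"rpp":96},[15,67,60,5],{"cik":16,"ppx":13}],"jt":[{"ata":77,"b":28,"fn":64,"n":64},{"p":46,"umg":35},{"e":1,"kyy":4}],"pc":[{"bm":17,"sxy":85},{"wz":43,"yv":14},{"b":95,"r":93,"vti":2,"x":89},[35,76,6]]}
After op 10 (add /pc/3/1 20): {"d":36,"gk":[60,{"m":15,"ok":74,"rpp":96},[15,67,60,5],{"cik":16,"ppx":13}],"jt":[{"ata":77,"b":28,"fn":64,"n":64},{"p":46,"umg":35},{"e":1,"kyy":4}],"pc":[{"bm":17,"sxy":85},{"wz":43,"yv":14},{"b":95,"r":93,"vti":2,"x":89},[35,20,76,6]]}
Size at path /pc/3: 4

Answer: 4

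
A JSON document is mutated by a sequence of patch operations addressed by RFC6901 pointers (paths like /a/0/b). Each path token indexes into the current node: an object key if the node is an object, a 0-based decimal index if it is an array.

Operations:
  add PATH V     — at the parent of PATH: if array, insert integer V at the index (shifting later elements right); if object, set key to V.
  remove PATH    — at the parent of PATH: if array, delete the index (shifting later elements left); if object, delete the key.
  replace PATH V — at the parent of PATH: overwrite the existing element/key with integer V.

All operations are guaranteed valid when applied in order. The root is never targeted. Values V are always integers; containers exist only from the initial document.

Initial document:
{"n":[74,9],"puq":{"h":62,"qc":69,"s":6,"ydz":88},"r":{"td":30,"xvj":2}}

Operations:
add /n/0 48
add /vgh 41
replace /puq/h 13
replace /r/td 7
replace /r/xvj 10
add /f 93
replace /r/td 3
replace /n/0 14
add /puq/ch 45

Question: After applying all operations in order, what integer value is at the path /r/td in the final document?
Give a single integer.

After op 1 (add /n/0 48): {"n":[48,74,9],"puq":{"h":62,"qc":69,"s":6,"ydz":88},"r":{"td":30,"xvj":2}}
After op 2 (add /vgh 41): {"n":[48,74,9],"puq":{"h":62,"qc":69,"s":6,"ydz":88},"r":{"td":30,"xvj":2},"vgh":41}
After op 3 (replace /puq/h 13): {"n":[48,74,9],"puq":{"h":13,"qc":69,"s":6,"ydz":88},"r":{"td":30,"xvj":2},"vgh":41}
After op 4 (replace /r/td 7): {"n":[48,74,9],"puq":{"h":13,"qc":69,"s":6,"ydz":88},"r":{"td":7,"xvj":2},"vgh":41}
After op 5 (replace /r/xvj 10): {"n":[48,74,9],"puq":{"h":13,"qc":69,"s":6,"ydz":88},"r":{"td":7,"xvj":10},"vgh":41}
After op 6 (add /f 93): {"f":93,"n":[48,74,9],"puq":{"h":13,"qc":69,"s":6,"ydz":88},"r":{"td":7,"xvj":10},"vgh":41}
After op 7 (replace /r/td 3): {"f":93,"n":[48,74,9],"puq":{"h":13,"qc":69,"s":6,"ydz":88},"r":{"td":3,"xvj":10},"vgh":41}
After op 8 (replace /n/0 14): {"f":93,"n":[14,74,9],"puq":{"h":13,"qc":69,"s":6,"ydz":88},"r":{"td":3,"xvj":10},"vgh":41}
After op 9 (add /puq/ch 45): {"f":93,"n":[14,74,9],"puq":{"ch":45,"h":13,"qc":69,"s":6,"ydz":88},"r":{"td":3,"xvj":10},"vgh":41}
Value at /r/td: 3

Answer: 3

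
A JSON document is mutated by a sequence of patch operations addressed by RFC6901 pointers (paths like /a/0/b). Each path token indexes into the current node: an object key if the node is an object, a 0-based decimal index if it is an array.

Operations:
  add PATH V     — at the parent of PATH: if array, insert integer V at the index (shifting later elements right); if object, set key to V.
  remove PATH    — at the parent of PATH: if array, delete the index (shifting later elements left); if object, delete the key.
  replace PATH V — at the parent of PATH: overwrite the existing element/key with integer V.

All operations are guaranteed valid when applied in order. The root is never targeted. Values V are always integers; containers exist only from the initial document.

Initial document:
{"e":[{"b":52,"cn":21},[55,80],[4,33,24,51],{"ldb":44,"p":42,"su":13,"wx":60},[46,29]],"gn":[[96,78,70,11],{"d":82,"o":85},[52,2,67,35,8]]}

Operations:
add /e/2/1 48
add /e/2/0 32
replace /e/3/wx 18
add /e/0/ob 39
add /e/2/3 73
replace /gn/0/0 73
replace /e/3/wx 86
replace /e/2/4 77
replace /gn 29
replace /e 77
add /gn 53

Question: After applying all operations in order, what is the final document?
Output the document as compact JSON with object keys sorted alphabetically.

After op 1 (add /e/2/1 48): {"e":[{"b":52,"cn":21},[55,80],[4,48,33,24,51],{"ldb":44,"p":42,"su":13,"wx":60},[46,29]],"gn":[[96,78,70,11],{"d":82,"o":85},[52,2,67,35,8]]}
After op 2 (add /e/2/0 32): {"e":[{"b":52,"cn":21},[55,80],[32,4,48,33,24,51],{"ldb":44,"p":42,"su":13,"wx":60},[46,29]],"gn":[[96,78,70,11],{"d":82,"o":85},[52,2,67,35,8]]}
After op 3 (replace /e/3/wx 18): {"e":[{"b":52,"cn":21},[55,80],[32,4,48,33,24,51],{"ldb":44,"p":42,"su":13,"wx":18},[46,29]],"gn":[[96,78,70,11],{"d":82,"o":85},[52,2,67,35,8]]}
After op 4 (add /e/0/ob 39): {"e":[{"b":52,"cn":21,"ob":39},[55,80],[32,4,48,33,24,51],{"ldb":44,"p":42,"su":13,"wx":18},[46,29]],"gn":[[96,78,70,11],{"d":82,"o":85},[52,2,67,35,8]]}
After op 5 (add /e/2/3 73): {"e":[{"b":52,"cn":21,"ob":39},[55,80],[32,4,48,73,33,24,51],{"ldb":44,"p":42,"su":13,"wx":18},[46,29]],"gn":[[96,78,70,11],{"d":82,"o":85},[52,2,67,35,8]]}
After op 6 (replace /gn/0/0 73): {"e":[{"b":52,"cn":21,"ob":39},[55,80],[32,4,48,73,33,24,51],{"ldb":44,"p":42,"su":13,"wx":18},[46,29]],"gn":[[73,78,70,11],{"d":82,"o":85},[52,2,67,35,8]]}
After op 7 (replace /e/3/wx 86): {"e":[{"b":52,"cn":21,"ob":39},[55,80],[32,4,48,73,33,24,51],{"ldb":44,"p":42,"su":13,"wx":86},[46,29]],"gn":[[73,78,70,11],{"d":82,"o":85},[52,2,67,35,8]]}
After op 8 (replace /e/2/4 77): {"e":[{"b":52,"cn":21,"ob":39},[55,80],[32,4,48,73,77,24,51],{"ldb":44,"p":42,"su":13,"wx":86},[46,29]],"gn":[[73,78,70,11],{"d":82,"o":85},[52,2,67,35,8]]}
After op 9 (replace /gn 29): {"e":[{"b":52,"cn":21,"ob":39},[55,80],[32,4,48,73,77,24,51],{"ldb":44,"p":42,"su":13,"wx":86},[46,29]],"gn":29}
After op 10 (replace /e 77): {"e":77,"gn":29}
After op 11 (add /gn 53): {"e":77,"gn":53}

Answer: {"e":77,"gn":53}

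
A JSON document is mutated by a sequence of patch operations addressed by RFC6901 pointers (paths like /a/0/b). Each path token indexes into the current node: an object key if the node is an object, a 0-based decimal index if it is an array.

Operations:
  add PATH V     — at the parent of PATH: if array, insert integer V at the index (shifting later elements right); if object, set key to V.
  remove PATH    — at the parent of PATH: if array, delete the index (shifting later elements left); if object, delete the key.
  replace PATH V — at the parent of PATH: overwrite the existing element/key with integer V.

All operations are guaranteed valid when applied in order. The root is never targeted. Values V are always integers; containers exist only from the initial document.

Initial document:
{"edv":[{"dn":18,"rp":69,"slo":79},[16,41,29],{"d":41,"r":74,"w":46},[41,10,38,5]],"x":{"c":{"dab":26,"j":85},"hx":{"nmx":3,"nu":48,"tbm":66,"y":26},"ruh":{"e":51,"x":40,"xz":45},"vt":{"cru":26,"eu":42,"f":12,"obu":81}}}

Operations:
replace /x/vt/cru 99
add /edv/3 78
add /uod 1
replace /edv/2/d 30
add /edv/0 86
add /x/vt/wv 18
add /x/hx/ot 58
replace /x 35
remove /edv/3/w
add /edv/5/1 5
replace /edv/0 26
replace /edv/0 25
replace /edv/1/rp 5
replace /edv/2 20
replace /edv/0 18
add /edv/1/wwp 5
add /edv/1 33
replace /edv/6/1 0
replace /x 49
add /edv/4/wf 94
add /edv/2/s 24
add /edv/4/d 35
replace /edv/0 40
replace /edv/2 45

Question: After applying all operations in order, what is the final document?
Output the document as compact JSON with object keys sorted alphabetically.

Answer: {"edv":[40,33,45,20,{"d":35,"r":74,"wf":94},78,[41,0,10,38,5]],"uod":1,"x":49}

Derivation:
After op 1 (replace /x/vt/cru 99): {"edv":[{"dn":18,"rp":69,"slo":79},[16,41,29],{"d":41,"r":74,"w":46},[41,10,38,5]],"x":{"c":{"dab":26,"j":85},"hx":{"nmx":3,"nu":48,"tbm":66,"y":26},"ruh":{"e":51,"x":40,"xz":45},"vt":{"cru":99,"eu":42,"f":12,"obu":81}}}
After op 2 (add /edv/3 78): {"edv":[{"dn":18,"rp":69,"slo":79},[16,41,29],{"d":41,"r":74,"w":46},78,[41,10,38,5]],"x":{"c":{"dab":26,"j":85},"hx":{"nmx":3,"nu":48,"tbm":66,"y":26},"ruh":{"e":51,"x":40,"xz":45},"vt":{"cru":99,"eu":42,"f":12,"obu":81}}}
After op 3 (add /uod 1): {"edv":[{"dn":18,"rp":69,"slo":79},[16,41,29],{"d":41,"r":74,"w":46},78,[41,10,38,5]],"uod":1,"x":{"c":{"dab":26,"j":85},"hx":{"nmx":3,"nu":48,"tbm":66,"y":26},"ruh":{"e":51,"x":40,"xz":45},"vt":{"cru":99,"eu":42,"f":12,"obu":81}}}
After op 4 (replace /edv/2/d 30): {"edv":[{"dn":18,"rp":69,"slo":79},[16,41,29],{"d":30,"r":74,"w":46},78,[41,10,38,5]],"uod":1,"x":{"c":{"dab":26,"j":85},"hx":{"nmx":3,"nu":48,"tbm":66,"y":26},"ruh":{"e":51,"x":40,"xz":45},"vt":{"cru":99,"eu":42,"f":12,"obu":81}}}
After op 5 (add /edv/0 86): {"edv":[86,{"dn":18,"rp":69,"slo":79},[16,41,29],{"d":30,"r":74,"w":46},78,[41,10,38,5]],"uod":1,"x":{"c":{"dab":26,"j":85},"hx":{"nmx":3,"nu":48,"tbm":66,"y":26},"ruh":{"e":51,"x":40,"xz":45},"vt":{"cru":99,"eu":42,"f":12,"obu":81}}}
After op 6 (add /x/vt/wv 18): {"edv":[86,{"dn":18,"rp":69,"slo":79},[16,41,29],{"d":30,"r":74,"w":46},78,[41,10,38,5]],"uod":1,"x":{"c":{"dab":26,"j":85},"hx":{"nmx":3,"nu":48,"tbm":66,"y":26},"ruh":{"e":51,"x":40,"xz":45},"vt":{"cru":99,"eu":42,"f":12,"obu":81,"wv":18}}}
After op 7 (add /x/hx/ot 58): {"edv":[86,{"dn":18,"rp":69,"slo":79},[16,41,29],{"d":30,"r":74,"w":46},78,[41,10,38,5]],"uod":1,"x":{"c":{"dab":26,"j":85},"hx":{"nmx":3,"nu":48,"ot":58,"tbm":66,"y":26},"ruh":{"e":51,"x":40,"xz":45},"vt":{"cru":99,"eu":42,"f":12,"obu":81,"wv":18}}}
After op 8 (replace /x 35): {"edv":[86,{"dn":18,"rp":69,"slo":79},[16,41,29],{"d":30,"r":74,"w":46},78,[41,10,38,5]],"uod":1,"x":35}
After op 9 (remove /edv/3/w): {"edv":[86,{"dn":18,"rp":69,"slo":79},[16,41,29],{"d":30,"r":74},78,[41,10,38,5]],"uod":1,"x":35}
After op 10 (add /edv/5/1 5): {"edv":[86,{"dn":18,"rp":69,"slo":79},[16,41,29],{"d":30,"r":74},78,[41,5,10,38,5]],"uod":1,"x":35}
After op 11 (replace /edv/0 26): {"edv":[26,{"dn":18,"rp":69,"slo":79},[16,41,29],{"d":30,"r":74},78,[41,5,10,38,5]],"uod":1,"x":35}
After op 12 (replace /edv/0 25): {"edv":[25,{"dn":18,"rp":69,"slo":79},[16,41,29],{"d":30,"r":74},78,[41,5,10,38,5]],"uod":1,"x":35}
After op 13 (replace /edv/1/rp 5): {"edv":[25,{"dn":18,"rp":5,"slo":79},[16,41,29],{"d":30,"r":74},78,[41,5,10,38,5]],"uod":1,"x":35}
After op 14 (replace /edv/2 20): {"edv":[25,{"dn":18,"rp":5,"slo":79},20,{"d":30,"r":74},78,[41,5,10,38,5]],"uod":1,"x":35}
After op 15 (replace /edv/0 18): {"edv":[18,{"dn":18,"rp":5,"slo":79},20,{"d":30,"r":74},78,[41,5,10,38,5]],"uod":1,"x":35}
After op 16 (add /edv/1/wwp 5): {"edv":[18,{"dn":18,"rp":5,"slo":79,"wwp":5},20,{"d":30,"r":74},78,[41,5,10,38,5]],"uod":1,"x":35}
After op 17 (add /edv/1 33): {"edv":[18,33,{"dn":18,"rp":5,"slo":79,"wwp":5},20,{"d":30,"r":74},78,[41,5,10,38,5]],"uod":1,"x":35}
After op 18 (replace /edv/6/1 0): {"edv":[18,33,{"dn":18,"rp":5,"slo":79,"wwp":5},20,{"d":30,"r":74},78,[41,0,10,38,5]],"uod":1,"x":35}
After op 19 (replace /x 49): {"edv":[18,33,{"dn":18,"rp":5,"slo":79,"wwp":5},20,{"d":30,"r":74},78,[41,0,10,38,5]],"uod":1,"x":49}
After op 20 (add /edv/4/wf 94): {"edv":[18,33,{"dn":18,"rp":5,"slo":79,"wwp":5},20,{"d":30,"r":74,"wf":94},78,[41,0,10,38,5]],"uod":1,"x":49}
After op 21 (add /edv/2/s 24): {"edv":[18,33,{"dn":18,"rp":5,"s":24,"slo":79,"wwp":5},20,{"d":30,"r":74,"wf":94},78,[41,0,10,38,5]],"uod":1,"x":49}
After op 22 (add /edv/4/d 35): {"edv":[18,33,{"dn":18,"rp":5,"s":24,"slo":79,"wwp":5},20,{"d":35,"r":74,"wf":94},78,[41,0,10,38,5]],"uod":1,"x":49}
After op 23 (replace /edv/0 40): {"edv":[40,33,{"dn":18,"rp":5,"s":24,"slo":79,"wwp":5},20,{"d":35,"r":74,"wf":94},78,[41,0,10,38,5]],"uod":1,"x":49}
After op 24 (replace /edv/2 45): {"edv":[40,33,45,20,{"d":35,"r":74,"wf":94},78,[41,0,10,38,5]],"uod":1,"x":49}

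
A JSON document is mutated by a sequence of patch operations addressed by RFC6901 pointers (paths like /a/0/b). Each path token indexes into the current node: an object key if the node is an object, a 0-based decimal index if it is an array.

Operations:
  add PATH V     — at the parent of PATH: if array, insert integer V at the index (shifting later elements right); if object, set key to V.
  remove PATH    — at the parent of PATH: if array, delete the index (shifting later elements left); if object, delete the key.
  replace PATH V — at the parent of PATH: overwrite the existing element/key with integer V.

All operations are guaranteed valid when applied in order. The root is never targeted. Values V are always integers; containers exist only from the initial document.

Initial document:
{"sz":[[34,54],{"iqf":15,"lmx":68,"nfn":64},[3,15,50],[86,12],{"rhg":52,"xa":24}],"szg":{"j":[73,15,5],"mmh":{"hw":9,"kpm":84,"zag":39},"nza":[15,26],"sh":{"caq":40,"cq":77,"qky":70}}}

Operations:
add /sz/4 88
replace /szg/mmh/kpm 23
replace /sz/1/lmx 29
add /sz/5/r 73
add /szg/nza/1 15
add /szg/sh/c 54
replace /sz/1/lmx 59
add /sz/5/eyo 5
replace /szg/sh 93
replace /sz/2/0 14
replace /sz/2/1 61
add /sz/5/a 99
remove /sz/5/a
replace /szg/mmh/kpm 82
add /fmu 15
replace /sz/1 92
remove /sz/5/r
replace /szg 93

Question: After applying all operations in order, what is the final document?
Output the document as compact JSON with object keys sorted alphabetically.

Answer: {"fmu":15,"sz":[[34,54],92,[14,61,50],[86,12],88,{"eyo":5,"rhg":52,"xa":24}],"szg":93}

Derivation:
After op 1 (add /sz/4 88): {"sz":[[34,54],{"iqf":15,"lmx":68,"nfn":64},[3,15,50],[86,12],88,{"rhg":52,"xa":24}],"szg":{"j":[73,15,5],"mmh":{"hw":9,"kpm":84,"zag":39},"nza":[15,26],"sh":{"caq":40,"cq":77,"qky":70}}}
After op 2 (replace /szg/mmh/kpm 23): {"sz":[[34,54],{"iqf":15,"lmx":68,"nfn":64},[3,15,50],[86,12],88,{"rhg":52,"xa":24}],"szg":{"j":[73,15,5],"mmh":{"hw":9,"kpm":23,"zag":39},"nza":[15,26],"sh":{"caq":40,"cq":77,"qky":70}}}
After op 3 (replace /sz/1/lmx 29): {"sz":[[34,54],{"iqf":15,"lmx":29,"nfn":64},[3,15,50],[86,12],88,{"rhg":52,"xa":24}],"szg":{"j":[73,15,5],"mmh":{"hw":9,"kpm":23,"zag":39},"nza":[15,26],"sh":{"caq":40,"cq":77,"qky":70}}}
After op 4 (add /sz/5/r 73): {"sz":[[34,54],{"iqf":15,"lmx":29,"nfn":64},[3,15,50],[86,12],88,{"r":73,"rhg":52,"xa":24}],"szg":{"j":[73,15,5],"mmh":{"hw":9,"kpm":23,"zag":39},"nza":[15,26],"sh":{"caq":40,"cq":77,"qky":70}}}
After op 5 (add /szg/nza/1 15): {"sz":[[34,54],{"iqf":15,"lmx":29,"nfn":64},[3,15,50],[86,12],88,{"r":73,"rhg":52,"xa":24}],"szg":{"j":[73,15,5],"mmh":{"hw":9,"kpm":23,"zag":39},"nza":[15,15,26],"sh":{"caq":40,"cq":77,"qky":70}}}
After op 6 (add /szg/sh/c 54): {"sz":[[34,54],{"iqf":15,"lmx":29,"nfn":64},[3,15,50],[86,12],88,{"r":73,"rhg":52,"xa":24}],"szg":{"j":[73,15,5],"mmh":{"hw":9,"kpm":23,"zag":39},"nza":[15,15,26],"sh":{"c":54,"caq":40,"cq":77,"qky":70}}}
After op 7 (replace /sz/1/lmx 59): {"sz":[[34,54],{"iqf":15,"lmx":59,"nfn":64},[3,15,50],[86,12],88,{"r":73,"rhg":52,"xa":24}],"szg":{"j":[73,15,5],"mmh":{"hw":9,"kpm":23,"zag":39},"nza":[15,15,26],"sh":{"c":54,"caq":40,"cq":77,"qky":70}}}
After op 8 (add /sz/5/eyo 5): {"sz":[[34,54],{"iqf":15,"lmx":59,"nfn":64},[3,15,50],[86,12],88,{"eyo":5,"r":73,"rhg":52,"xa":24}],"szg":{"j":[73,15,5],"mmh":{"hw":9,"kpm":23,"zag":39},"nza":[15,15,26],"sh":{"c":54,"caq":40,"cq":77,"qky":70}}}
After op 9 (replace /szg/sh 93): {"sz":[[34,54],{"iqf":15,"lmx":59,"nfn":64},[3,15,50],[86,12],88,{"eyo":5,"r":73,"rhg":52,"xa":24}],"szg":{"j":[73,15,5],"mmh":{"hw":9,"kpm":23,"zag":39},"nza":[15,15,26],"sh":93}}
After op 10 (replace /sz/2/0 14): {"sz":[[34,54],{"iqf":15,"lmx":59,"nfn":64},[14,15,50],[86,12],88,{"eyo":5,"r":73,"rhg":52,"xa":24}],"szg":{"j":[73,15,5],"mmh":{"hw":9,"kpm":23,"zag":39},"nza":[15,15,26],"sh":93}}
After op 11 (replace /sz/2/1 61): {"sz":[[34,54],{"iqf":15,"lmx":59,"nfn":64},[14,61,50],[86,12],88,{"eyo":5,"r":73,"rhg":52,"xa":24}],"szg":{"j":[73,15,5],"mmh":{"hw":9,"kpm":23,"zag":39},"nza":[15,15,26],"sh":93}}
After op 12 (add /sz/5/a 99): {"sz":[[34,54],{"iqf":15,"lmx":59,"nfn":64},[14,61,50],[86,12],88,{"a":99,"eyo":5,"r":73,"rhg":52,"xa":24}],"szg":{"j":[73,15,5],"mmh":{"hw":9,"kpm":23,"zag":39},"nza":[15,15,26],"sh":93}}
After op 13 (remove /sz/5/a): {"sz":[[34,54],{"iqf":15,"lmx":59,"nfn":64},[14,61,50],[86,12],88,{"eyo":5,"r":73,"rhg":52,"xa":24}],"szg":{"j":[73,15,5],"mmh":{"hw":9,"kpm":23,"zag":39},"nza":[15,15,26],"sh":93}}
After op 14 (replace /szg/mmh/kpm 82): {"sz":[[34,54],{"iqf":15,"lmx":59,"nfn":64},[14,61,50],[86,12],88,{"eyo":5,"r":73,"rhg":52,"xa":24}],"szg":{"j":[73,15,5],"mmh":{"hw":9,"kpm":82,"zag":39},"nza":[15,15,26],"sh":93}}
After op 15 (add /fmu 15): {"fmu":15,"sz":[[34,54],{"iqf":15,"lmx":59,"nfn":64},[14,61,50],[86,12],88,{"eyo":5,"r":73,"rhg":52,"xa":24}],"szg":{"j":[73,15,5],"mmh":{"hw":9,"kpm":82,"zag":39},"nza":[15,15,26],"sh":93}}
After op 16 (replace /sz/1 92): {"fmu":15,"sz":[[34,54],92,[14,61,50],[86,12],88,{"eyo":5,"r":73,"rhg":52,"xa":24}],"szg":{"j":[73,15,5],"mmh":{"hw":9,"kpm":82,"zag":39},"nza":[15,15,26],"sh":93}}
After op 17 (remove /sz/5/r): {"fmu":15,"sz":[[34,54],92,[14,61,50],[86,12],88,{"eyo":5,"rhg":52,"xa":24}],"szg":{"j":[73,15,5],"mmh":{"hw":9,"kpm":82,"zag":39},"nza":[15,15,26],"sh":93}}
After op 18 (replace /szg 93): {"fmu":15,"sz":[[34,54],92,[14,61,50],[86,12],88,{"eyo":5,"rhg":52,"xa":24}],"szg":93}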